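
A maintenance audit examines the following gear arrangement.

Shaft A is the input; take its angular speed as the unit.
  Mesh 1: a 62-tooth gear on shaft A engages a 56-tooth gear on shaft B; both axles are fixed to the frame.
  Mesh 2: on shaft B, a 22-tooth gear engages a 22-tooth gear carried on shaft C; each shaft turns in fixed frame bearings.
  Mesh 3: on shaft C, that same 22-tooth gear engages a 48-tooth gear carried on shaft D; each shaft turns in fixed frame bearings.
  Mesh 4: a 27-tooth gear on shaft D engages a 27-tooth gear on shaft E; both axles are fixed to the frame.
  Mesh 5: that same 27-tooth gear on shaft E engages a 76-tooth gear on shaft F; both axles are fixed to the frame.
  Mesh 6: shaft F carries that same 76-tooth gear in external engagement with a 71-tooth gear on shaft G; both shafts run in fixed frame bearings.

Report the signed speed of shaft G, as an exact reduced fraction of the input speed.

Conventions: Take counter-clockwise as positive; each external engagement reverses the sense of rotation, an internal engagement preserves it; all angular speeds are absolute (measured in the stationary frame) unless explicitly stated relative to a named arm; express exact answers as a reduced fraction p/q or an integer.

6-mesh fixed-axis compound train (all bearings frame-fixed)
mesh 1 [62T→56T]: |ω|/ω_in = 1×62/56 = 31/28, sense flips to −
mesh 2 [22T→22T]: |ω|/ω_in = (31/28)×22/22 = 31/28, sense flips to +
mesh 3 [22T→48T]: |ω|/ω_in = (31/28)×22/48 = 341/672, sense flips to −
mesh 4 [27T→27T]: |ω|/ω_in = (341/672)×27/27 = 341/672, sense flips to +
mesh 5 [27T→76T]: |ω|/ω_in = (341/672)×27/76 = 3069/17024, sense flips to −
mesh 6 [76T→71T]: |ω|/ω_in = (3069/17024)×76/71 = 3069/15904, sense flips to +
signed output speed (× input speed) = 3069/15904

3069/15904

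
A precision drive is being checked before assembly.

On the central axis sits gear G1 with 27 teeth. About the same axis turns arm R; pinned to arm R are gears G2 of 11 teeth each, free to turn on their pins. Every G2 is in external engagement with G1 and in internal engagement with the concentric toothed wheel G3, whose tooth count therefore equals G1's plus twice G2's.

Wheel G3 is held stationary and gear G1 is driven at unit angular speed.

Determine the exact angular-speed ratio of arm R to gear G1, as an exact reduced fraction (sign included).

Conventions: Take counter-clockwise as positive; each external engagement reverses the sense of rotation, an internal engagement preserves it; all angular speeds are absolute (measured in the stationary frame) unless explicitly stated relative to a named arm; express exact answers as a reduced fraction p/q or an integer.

27/76

class = planetary set [G3 = 27+2·11 = 49; Willis about the carrier]
ring teeth: 27 + 2·11 = 49
27(ω_sun−ω_arm) = −49(ω_ring−ω_arm),  ω_ring = 0, ω_sun = 1
27(1−ω_arm) = −49(0−ω_arm)  ⇒  76·ω_arm = 27  ⇒  ω_arm = 27/76
ω_out/ω_in = 27/76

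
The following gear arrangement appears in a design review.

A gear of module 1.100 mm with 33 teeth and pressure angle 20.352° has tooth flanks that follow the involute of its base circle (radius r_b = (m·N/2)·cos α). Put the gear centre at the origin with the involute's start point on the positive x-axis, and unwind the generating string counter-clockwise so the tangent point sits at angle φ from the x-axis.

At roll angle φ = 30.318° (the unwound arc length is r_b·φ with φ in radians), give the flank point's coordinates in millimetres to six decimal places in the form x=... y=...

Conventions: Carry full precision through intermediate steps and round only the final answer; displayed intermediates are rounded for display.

topology: single-mesh involute geometry — m = 1.100, N = 33
pitch radius r_p = m·N/2 = 1.100·33/2 = 18.150000
base radius r_b = r_p·cos α = 18.150000·cos 20.352° = 17.016962
roll angle φ = 30.318° = 0.52914892 rad
x = r_b·(cos φ + φ·sin φ) = 19.235136
y = r_b·(sin φ − φ·cos φ) = 0.817119

x=19.235136 y=0.817119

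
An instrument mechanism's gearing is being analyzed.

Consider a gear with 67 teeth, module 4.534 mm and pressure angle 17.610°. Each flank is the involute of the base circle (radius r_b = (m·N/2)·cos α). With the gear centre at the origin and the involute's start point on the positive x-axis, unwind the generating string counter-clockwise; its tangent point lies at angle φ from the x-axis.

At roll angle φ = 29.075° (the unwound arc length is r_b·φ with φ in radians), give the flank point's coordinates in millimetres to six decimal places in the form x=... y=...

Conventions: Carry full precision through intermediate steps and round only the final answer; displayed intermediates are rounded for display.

x=162.228233 y=6.145074

single-mesh involute tooth geometry (67T wheel at module 4.534)
pitch radius r_p = m·N/2 = 4.534·67/2 = 151.889000
base radius r_b = r_p·cos α = 151.889000·cos 17.610° = 144.771159
roll angle φ = 29.075° = 0.50745448 rad
x = r_b·(cos φ + φ·sin φ) = 162.228233
y = r_b·(sin φ − φ·cos φ) = 6.145074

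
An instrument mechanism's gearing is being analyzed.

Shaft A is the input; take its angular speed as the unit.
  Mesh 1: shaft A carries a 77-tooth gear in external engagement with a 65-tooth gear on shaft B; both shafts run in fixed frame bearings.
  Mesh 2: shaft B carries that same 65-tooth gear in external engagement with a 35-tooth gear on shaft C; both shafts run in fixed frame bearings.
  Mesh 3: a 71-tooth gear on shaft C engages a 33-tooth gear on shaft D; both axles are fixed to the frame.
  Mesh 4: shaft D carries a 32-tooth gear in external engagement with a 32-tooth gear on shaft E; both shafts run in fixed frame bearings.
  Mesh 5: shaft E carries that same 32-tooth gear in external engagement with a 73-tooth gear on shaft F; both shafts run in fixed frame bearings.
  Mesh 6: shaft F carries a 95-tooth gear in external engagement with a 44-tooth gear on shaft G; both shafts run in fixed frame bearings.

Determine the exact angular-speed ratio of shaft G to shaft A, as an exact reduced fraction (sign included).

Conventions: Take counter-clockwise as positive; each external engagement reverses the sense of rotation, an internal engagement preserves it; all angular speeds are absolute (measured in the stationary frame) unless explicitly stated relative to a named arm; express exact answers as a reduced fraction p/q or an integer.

class = fixed-axis compound train [6 meshes; 6 ratios multiply, 6 sense flips]
mesh 1 [77T→65T]: running ratio 77/65, sense −
mesh 2 [65T→35T]: running ratio 11/5, sense +
mesh 3 [71T→33T]: running ratio 71/15, sense −
mesh 4 [32T→32T]: running ratio 71/15, sense +
mesh 5 [32T→73T]: running ratio 2272/1095, sense −
mesh 6 [95T→44T]: running ratio 10792/2409, sense +
ω_out/ω_in = 10792/2409

10792/2409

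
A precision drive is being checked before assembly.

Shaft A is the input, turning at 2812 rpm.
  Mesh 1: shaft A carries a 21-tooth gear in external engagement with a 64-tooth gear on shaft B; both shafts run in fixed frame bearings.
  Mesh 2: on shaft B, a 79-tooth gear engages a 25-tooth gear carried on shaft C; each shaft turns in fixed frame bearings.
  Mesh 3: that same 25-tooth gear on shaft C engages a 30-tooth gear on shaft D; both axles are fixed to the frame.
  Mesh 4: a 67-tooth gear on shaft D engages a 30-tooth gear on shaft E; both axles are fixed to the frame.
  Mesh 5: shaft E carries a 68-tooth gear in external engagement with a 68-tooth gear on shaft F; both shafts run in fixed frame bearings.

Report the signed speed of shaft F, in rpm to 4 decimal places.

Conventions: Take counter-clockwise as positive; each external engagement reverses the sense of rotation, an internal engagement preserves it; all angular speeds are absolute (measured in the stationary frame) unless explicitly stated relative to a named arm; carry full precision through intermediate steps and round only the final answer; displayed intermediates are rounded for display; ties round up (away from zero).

class = fixed-axis compound train [5 meshes; 5 ratios multiply, 5 sense flips]
mesh 1 [21T→64T]: ω = 2812.0000×21/64 = 922.6875 rpm, sense flips to −
mesh 2 [79T→25T]: ω = 922.6875×79/25 = 2915.6925 rpm, sense flips to +
mesh 3 [25T→30T]: ω = 2915.6925×25/30 = 2429.7438 rpm, sense flips to −
mesh 4 [67T→30T]: ω = 2429.7438×67/30 = 5426.4277 rpm, sense flips to +
mesh 5 [68T→68T]: ω = 5426.4277×68/68 = 5426.4277 rpm, sense flips to −
signed output speed = -5426.4277 rpm

-5426.4277 rpm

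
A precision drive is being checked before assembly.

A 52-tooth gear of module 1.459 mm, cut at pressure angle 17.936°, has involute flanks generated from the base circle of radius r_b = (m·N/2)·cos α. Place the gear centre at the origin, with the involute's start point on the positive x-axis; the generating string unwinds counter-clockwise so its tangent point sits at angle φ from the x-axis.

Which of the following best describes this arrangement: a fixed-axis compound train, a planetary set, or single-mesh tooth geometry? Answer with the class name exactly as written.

recognized (one wheel, involute flank): single-mesh tooth geometry, m = 1.459, N = 52
classification: single-mesh tooth geometry

single-mesh tooth geometry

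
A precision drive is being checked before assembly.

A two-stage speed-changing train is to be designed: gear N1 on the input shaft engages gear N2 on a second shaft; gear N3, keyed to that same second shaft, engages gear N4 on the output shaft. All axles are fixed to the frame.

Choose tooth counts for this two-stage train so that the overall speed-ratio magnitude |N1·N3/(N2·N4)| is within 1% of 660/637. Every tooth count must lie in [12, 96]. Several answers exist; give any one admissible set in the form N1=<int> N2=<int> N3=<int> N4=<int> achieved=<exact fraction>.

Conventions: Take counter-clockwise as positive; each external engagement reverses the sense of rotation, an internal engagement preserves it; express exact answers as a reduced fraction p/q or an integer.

2-stage fixed-axis compound train for ratio 660/637
target = 660/637 in lowest terms: an exact hit needs N1·N3 = k·660 and N2·N4 = k·637 for one integer k, every count in [12, 96]; additionally prefer no 1:1 stage (N1 ≠ N2, N3 ≠ N4)
k = 1: N1·N3 = 660 = 12·55, N2·N4 = 637 = 13·49
achieved = 12·55/(13·49) = 660/637; |achieved − target| = 0 ≤ 33/3185 ✓

N1=12 N2=13 N3=55 N4=49 achieved=660/637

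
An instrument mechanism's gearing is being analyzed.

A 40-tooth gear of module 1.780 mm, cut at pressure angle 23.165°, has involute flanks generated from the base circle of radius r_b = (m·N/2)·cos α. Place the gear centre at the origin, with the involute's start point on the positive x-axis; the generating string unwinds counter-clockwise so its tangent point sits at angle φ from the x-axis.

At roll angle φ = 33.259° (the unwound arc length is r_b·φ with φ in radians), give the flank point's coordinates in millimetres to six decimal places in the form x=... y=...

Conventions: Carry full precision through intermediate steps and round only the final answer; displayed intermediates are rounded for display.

x=37.788134 y=2.062892

recognized (one wheel, involute flank): single-mesh tooth geometry, m = 1.780, N = 40
pitch radius r_p = m·N/2 = 1.780·40/2 = 35.600000
base radius r_b = r_p·cos α = 35.600000·cos 23.165° = 32.729779
roll angle φ = 33.259° = 0.58047906 rad
x = r_b·(cos φ + φ·sin φ) = 37.788134
y = r_b·(sin φ − φ·cos φ) = 2.062892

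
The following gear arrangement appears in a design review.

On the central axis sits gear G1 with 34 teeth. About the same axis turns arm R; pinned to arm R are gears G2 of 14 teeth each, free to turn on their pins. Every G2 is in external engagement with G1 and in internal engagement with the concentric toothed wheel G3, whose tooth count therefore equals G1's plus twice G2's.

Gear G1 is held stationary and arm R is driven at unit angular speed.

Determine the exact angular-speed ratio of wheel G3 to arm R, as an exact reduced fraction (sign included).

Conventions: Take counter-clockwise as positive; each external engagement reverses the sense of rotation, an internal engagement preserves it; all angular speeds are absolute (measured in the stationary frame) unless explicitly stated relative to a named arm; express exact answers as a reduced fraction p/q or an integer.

48/31

planetary set (34T centre, 14T on arm, 62T internal) — Willis relation
ring teeth: 34 + 2·14 = 62
34(ω_sun−ω_arm) = −62(ω_ring−ω_arm),  ω_sun = 0, ω_arm = 1
ω_ring = 1 − (34/62)(0−1) = 48/31
ω_out/ω_in = 48/31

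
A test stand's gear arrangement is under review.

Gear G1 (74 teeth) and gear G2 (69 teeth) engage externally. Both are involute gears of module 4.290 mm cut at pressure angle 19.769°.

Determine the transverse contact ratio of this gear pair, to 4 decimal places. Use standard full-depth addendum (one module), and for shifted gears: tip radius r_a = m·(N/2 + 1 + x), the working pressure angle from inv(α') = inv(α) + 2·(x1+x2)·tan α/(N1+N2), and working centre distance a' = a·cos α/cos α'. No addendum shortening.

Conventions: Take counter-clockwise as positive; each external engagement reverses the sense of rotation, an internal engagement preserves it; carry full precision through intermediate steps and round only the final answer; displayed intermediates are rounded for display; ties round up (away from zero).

1.8244

class = single-mesh tooth geometry [involute pair 74T × 69T, m = 4.290]
base radii: r_b1 = 149.375074, r_b2 = 139.282163
tip radii: r_a1 = 163.020000, r_a2 = 152.295000
no profile shift: α' = α, a' = a
action lengths: √(r_a1²−r_b1²) = 65.288649, √(r_a2²−r_b2²) = 61.597451
base pitch p_b = π·m·cos α = 12.683125
CR = (65.288649 + 61.597451 − 306.735000·sin 19.76900°)/12.683125 = 1.824431
contact ratio ≈ 1.8244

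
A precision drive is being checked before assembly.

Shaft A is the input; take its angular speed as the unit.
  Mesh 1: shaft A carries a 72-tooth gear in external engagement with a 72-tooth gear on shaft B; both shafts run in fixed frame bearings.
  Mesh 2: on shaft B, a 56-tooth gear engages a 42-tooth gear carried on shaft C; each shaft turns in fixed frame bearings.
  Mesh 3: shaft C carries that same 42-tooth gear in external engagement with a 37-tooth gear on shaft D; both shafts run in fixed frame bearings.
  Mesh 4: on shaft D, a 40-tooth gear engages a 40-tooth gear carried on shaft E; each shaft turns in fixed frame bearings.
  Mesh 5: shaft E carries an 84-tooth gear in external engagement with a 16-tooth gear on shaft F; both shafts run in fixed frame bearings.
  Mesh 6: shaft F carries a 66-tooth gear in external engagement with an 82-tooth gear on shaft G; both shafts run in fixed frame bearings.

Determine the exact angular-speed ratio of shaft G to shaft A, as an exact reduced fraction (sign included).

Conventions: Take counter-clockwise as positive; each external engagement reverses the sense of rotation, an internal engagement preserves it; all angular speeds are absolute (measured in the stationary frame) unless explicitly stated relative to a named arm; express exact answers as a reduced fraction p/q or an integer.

class = fixed-axis compound train [6 meshes; 6 ratios multiply, 6 sense flips]
mesh 1 [72T→72T]: running ratio 1, sense −
mesh 2 [56T→42T]: running ratio 4/3, sense +
mesh 3 [42T→37T]: running ratio 56/37, sense −
mesh 4 [40T→40T]: running ratio 56/37, sense +
mesh 5 [84T→16T]: running ratio 294/37, sense −
mesh 6 [66T→82T]: running ratio 9702/1517, sense +
ω_out/ω_in = 9702/1517

9702/1517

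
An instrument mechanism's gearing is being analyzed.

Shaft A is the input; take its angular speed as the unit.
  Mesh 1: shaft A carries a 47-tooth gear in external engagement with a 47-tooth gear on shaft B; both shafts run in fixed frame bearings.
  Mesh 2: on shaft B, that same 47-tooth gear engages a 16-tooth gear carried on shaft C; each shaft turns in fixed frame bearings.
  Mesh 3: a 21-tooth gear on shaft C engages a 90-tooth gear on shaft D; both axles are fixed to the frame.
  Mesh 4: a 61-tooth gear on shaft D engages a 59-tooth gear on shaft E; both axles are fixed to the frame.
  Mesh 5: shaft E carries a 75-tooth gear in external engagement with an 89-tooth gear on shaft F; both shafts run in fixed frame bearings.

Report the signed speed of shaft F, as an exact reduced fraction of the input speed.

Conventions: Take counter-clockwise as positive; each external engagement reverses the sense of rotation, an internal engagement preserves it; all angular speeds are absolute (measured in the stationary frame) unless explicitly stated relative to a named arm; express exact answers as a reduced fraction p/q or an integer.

5-mesh fixed-axis compound train (all bearings frame-fixed)
mesh 1 [47T→47T]: |ω|/ω_in = 1×47/47 = 1, sense flips to −
mesh 2 [47T→16T]: |ω|/ω_in = 1×47/16 = 47/16, sense flips to +
mesh 3 [21T→90T]: |ω|/ω_in = (47/16)×21/90 = 329/480, sense flips to −
mesh 4 [61T→59T]: |ω|/ω_in = (329/480)×61/59 = 20069/28320, sense flips to +
mesh 5 [75T→89T]: |ω|/ω_in = (20069/28320)×75/89 = 100345/168032, sense flips to −
signed output speed (× input speed) = -100345/168032

-100345/168032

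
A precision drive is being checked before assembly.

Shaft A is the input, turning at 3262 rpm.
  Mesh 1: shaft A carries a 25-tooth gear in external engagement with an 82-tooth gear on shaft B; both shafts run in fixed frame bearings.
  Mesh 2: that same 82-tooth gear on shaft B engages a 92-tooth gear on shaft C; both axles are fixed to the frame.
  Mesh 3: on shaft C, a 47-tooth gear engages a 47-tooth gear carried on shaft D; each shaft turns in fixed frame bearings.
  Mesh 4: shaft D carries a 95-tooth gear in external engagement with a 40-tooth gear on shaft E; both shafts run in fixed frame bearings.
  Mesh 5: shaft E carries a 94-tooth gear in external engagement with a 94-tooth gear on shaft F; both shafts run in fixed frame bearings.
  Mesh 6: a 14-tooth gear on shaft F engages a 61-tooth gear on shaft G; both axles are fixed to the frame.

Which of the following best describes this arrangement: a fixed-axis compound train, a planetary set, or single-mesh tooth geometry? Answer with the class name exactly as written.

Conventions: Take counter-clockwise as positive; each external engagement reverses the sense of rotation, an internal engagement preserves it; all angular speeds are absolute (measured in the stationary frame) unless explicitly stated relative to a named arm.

6-mesh fixed-axis compound train (all bearings frame-fixed)
classification: fixed-axis compound train

fixed-axis compound train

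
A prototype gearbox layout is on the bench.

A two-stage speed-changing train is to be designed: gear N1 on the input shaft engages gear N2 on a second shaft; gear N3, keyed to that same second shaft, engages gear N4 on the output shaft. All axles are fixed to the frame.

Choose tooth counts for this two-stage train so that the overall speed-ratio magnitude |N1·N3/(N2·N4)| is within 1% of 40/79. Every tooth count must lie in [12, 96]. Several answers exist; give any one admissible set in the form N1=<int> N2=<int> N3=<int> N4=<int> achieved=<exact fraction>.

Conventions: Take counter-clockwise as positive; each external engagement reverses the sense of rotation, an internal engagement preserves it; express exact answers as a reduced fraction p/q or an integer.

2-stage fixed-axis compound train for ratio 40/79
target = 40/79 in lowest terms: an exact hit needs N1·N3 = k·40 and N2·N4 = k·79 for one integer k, every count in [12, 96]; additionally prefer no 1:1 stage (N1 ≠ N2, N3 ≠ N4)
k = 1…11: no 1:1-free in-range split of k·40 and k·79 into factor pairs; take k = 12
k = 12: N1·N3 = 480 = 12·40, N2·N4 = 948 = 79·12
achieved = 12·40/(79·12) = 40/79; |achieved − target| = 0 ≤ 2/395 ✓

N1=12 N2=79 N3=40 N4=12 achieved=40/79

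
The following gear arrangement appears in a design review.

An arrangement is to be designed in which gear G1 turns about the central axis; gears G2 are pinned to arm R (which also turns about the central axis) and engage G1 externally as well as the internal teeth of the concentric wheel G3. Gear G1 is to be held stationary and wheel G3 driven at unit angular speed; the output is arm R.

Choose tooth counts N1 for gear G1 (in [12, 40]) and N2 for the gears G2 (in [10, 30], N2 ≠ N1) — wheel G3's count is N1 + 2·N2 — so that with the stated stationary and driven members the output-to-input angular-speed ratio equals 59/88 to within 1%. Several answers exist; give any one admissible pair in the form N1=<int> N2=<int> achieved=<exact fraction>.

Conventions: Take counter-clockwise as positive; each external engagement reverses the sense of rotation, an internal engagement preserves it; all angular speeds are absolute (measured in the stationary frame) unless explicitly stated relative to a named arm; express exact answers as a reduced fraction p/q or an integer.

topology: planetary set — design target 59/88, arm = carrier (Willis)
Willis with ω_sun = 0: ω_arm/ω_ring = N3/(N1+N3); set equal to 59/88  ⇒  N3/N1 = (59/88)/(1 − 59/88) = 59/29
N3 = N1 + 2·N2  ⇒  N2/N1 = (N3/N1 − 1)/2 = (59/29 − 1)/2 = 15/29
smallest multiple with N1 ≥ 12 and N2 ≥ 10: k = 1  ⇒  N1 = 1·29 = 29, N2 = 1·15 = 15 (N1 ≤ 40, N2 ≤ 30, N2 ≠ N1 ✓), N3 = 29 + 2·15 = 59
check: N3/(N1+N3) with N1 = 29, N3 = 59 gives 59/88; |achieved − target| = 0 ≤ 59/8800 ✓

N1=29 N2=15 achieved=59/88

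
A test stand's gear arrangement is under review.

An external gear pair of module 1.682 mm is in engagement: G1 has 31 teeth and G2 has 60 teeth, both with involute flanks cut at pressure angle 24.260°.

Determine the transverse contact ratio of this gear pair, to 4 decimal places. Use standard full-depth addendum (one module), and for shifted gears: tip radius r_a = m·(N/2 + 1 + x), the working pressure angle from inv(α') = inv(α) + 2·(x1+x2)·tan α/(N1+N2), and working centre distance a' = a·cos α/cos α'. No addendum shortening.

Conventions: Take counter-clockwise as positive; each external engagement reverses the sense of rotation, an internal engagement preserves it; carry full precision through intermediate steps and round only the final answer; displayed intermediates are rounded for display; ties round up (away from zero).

topology: single-mesh involute geometry — m = 1.682, 31T/60T pair
base radii: r_b1 = 23.768679, r_b2 = 46.003895
tip radii: r_a1 = 27.753000, r_a2 = 52.142000
no profile shift: α' = α, a' = a
action lengths: √(r_a1²−r_b1²) = 14.327558, √(r_a2²−r_b2²) = 24.544446
base pitch p_b = π·m·cos α = 4.817517
CR = (14.327558 + 24.544446 − 76.531000·sin 24.26000°)/4.817517 = 1.541687
contact ratio ≈ 1.5417

1.5417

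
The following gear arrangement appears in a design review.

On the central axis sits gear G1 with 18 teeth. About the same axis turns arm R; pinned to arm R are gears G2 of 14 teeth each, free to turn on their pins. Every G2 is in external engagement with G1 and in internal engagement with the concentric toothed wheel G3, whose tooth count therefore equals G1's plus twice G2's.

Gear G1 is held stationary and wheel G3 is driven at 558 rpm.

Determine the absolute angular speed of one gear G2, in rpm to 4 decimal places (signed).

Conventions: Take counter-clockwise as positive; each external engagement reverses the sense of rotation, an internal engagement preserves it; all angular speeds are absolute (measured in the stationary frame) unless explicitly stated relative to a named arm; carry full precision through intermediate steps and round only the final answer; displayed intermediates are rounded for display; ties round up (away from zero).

+916.7143 rpm

planetary set (18T centre, 14T on arm, 46T internal) — Willis relation
normalise by the input: solve with ω_ring = 1, then scale by 558 rpm
ring teeth: 18 + 2·14 = 46
18(ω_sun−ω_arm) = −46(ω_ring−ω_arm),  ω_sun = 0, ω_ring = 1
18(0−ω_arm) = −46(1−ω_arm)  ⇒  64·ω_arm = 46  ⇒  ω_arm = 23/32
sun–planet mesh: 18·(0−23/32) = −14·(ω_p−ω_arm)  ⇒  ω_p−ω_arm = 207/224
ω_p = 23/32 + 207/224 = 23/14
scale: ω_p = 23/14 × 558 rpm = +916.7143 rpm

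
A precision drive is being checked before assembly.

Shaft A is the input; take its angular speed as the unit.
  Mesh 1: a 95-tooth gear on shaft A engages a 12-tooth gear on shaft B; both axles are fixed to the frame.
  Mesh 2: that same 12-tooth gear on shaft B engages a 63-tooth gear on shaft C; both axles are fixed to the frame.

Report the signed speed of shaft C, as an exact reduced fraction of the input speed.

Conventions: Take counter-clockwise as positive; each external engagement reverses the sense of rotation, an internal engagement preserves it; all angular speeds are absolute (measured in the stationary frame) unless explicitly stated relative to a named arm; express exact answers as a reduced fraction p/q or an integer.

95/63

2-mesh fixed-axis compound train (all bearings frame-fixed)
mesh 1 [95T→12T]: |ω|/ω_in = 1×95/12 = 95/12, sense flips to −
mesh 2 [12T→63T]: |ω|/ω_in = (95/12)×12/63 = 95/63, sense flips to +
signed output speed (× input speed) = 95/63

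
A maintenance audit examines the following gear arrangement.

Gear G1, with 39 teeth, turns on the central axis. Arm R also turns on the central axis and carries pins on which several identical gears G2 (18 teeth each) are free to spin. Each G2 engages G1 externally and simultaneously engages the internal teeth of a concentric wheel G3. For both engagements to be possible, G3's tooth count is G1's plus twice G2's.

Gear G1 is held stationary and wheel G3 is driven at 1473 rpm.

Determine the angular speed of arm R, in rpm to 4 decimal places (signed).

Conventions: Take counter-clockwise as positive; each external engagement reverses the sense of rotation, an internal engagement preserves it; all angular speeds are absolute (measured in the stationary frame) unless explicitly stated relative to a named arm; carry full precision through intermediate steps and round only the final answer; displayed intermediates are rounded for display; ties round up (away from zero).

class = planetary set [G3 = 39+2·18 = 75; Willis about the carrier]
normalise by the input: solve with ω_ring = 1, then scale by 1473 rpm
ring teeth: 39 + 2·18 = 75
39(ω_sun−ω_arm) = −75(ω_ring−ω_arm),  ω_sun = 0, ω_ring = 1
39(0−ω_arm) = −75(1−ω_arm)  ⇒  114·ω_arm = 75  ⇒  ω_arm = 25/38
scale: ω_arm = 25/38 × 1473 rpm = +969.0789 rpm

+969.0789 rpm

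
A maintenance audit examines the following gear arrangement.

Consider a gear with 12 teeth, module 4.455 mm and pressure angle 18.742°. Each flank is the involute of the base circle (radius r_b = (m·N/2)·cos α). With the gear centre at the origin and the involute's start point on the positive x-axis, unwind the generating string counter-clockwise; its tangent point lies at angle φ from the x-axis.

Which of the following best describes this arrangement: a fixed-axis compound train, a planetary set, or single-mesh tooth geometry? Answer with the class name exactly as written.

single-mesh tooth geometry

topology: single-mesh involute geometry — m = 4.455, N = 12
classification: single-mesh tooth geometry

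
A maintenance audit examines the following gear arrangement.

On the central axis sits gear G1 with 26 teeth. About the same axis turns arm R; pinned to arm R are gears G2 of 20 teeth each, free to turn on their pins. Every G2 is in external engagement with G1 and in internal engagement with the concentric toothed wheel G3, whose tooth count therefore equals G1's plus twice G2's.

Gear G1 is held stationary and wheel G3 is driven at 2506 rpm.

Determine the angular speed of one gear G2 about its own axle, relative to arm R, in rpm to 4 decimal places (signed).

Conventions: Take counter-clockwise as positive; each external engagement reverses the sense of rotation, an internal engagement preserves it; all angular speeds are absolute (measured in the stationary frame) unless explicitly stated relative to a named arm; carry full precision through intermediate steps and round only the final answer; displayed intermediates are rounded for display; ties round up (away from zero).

+2337.1174 rpm

class = planetary set [G3 = 26+2·20 = 66; Willis about the carrier]
normalise by the input: solve with ω_ring = 1, then scale by 2506 rpm
ring teeth: 26 + 2·20 = 66
26(ω_sun−ω_arm) = −66(ω_ring−ω_arm),  ω_sun = 0, ω_ring = 1
26(0−ω_arm) = −66(1−ω_arm)  ⇒  92·ω_arm = 66  ⇒  ω_arm = 33/46
sun–planet mesh: 26·(0−33/46) = −20·(ω_p−ω_arm)  ⇒  ω_p−ω_arm = 429/460
scale: ω_p−ω_arm = 429/460 × 2506 rpm = +2337.1174 rpm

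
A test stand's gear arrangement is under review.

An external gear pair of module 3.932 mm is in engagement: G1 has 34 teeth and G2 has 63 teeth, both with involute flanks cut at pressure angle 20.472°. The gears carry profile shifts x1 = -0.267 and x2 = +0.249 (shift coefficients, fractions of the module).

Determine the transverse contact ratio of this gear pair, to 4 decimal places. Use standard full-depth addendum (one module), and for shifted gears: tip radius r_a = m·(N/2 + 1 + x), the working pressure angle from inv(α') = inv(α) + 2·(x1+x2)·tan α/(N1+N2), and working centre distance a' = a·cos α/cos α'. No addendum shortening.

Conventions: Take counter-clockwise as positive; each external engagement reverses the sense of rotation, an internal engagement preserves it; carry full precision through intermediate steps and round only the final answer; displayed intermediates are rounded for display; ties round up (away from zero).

class = single-mesh tooth geometry [involute pair 34T × 63T, m = 3.932]
base radii: r_b1 = 62.622348, r_b2 = 116.035528
tip radii: r_a1 = 69.726156, r_a2 = 128.769068
inv(α') = inv(20.472°) + 2·(-0.267+0.249)·tan α/(34+63) = 0.01588542  ⇒  α' = 20.41487°
a' = a·cos α / cos α' = 190.7020·cos 20.472°/cos 20.41487° = 190.631129
action lengths: √(r_a1²−r_b1²) = 30.662328, √(r_a2²−r_b2²) = 55.832152
base pitch p_b = π·m·cos α = 11.572583
CR = (30.662328 + 55.832152 − 190.631129·sin 20.41487°)/11.572583 = 1.728174
contact ratio ≈ 1.7282

1.7282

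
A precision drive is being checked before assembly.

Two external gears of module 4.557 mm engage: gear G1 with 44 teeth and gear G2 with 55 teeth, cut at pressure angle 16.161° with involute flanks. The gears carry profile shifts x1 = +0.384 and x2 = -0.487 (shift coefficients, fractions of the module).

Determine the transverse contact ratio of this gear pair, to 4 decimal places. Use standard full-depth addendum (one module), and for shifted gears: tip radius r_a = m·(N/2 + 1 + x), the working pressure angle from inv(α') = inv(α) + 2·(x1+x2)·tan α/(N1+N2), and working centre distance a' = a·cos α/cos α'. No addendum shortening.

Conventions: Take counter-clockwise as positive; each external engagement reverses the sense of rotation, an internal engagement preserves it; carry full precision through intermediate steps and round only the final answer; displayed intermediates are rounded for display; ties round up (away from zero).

class = single-mesh tooth geometry [involute pair 44T × 55T, m = 4.557]
base radii: r_b1 = 96.292299, r_b2 = 120.365374
tip radii: r_a1 = 106.560888, r_a2 = 127.655241
inv(α') = inv(16.161°) + 2·(+0.384-0.487)·tan α/(44+55) = 0.00712322  ⇒  α' = 15.73804°
a' = a·cos α / cos α' = 225.5715·cos 16.161°/cos 15.73804° = 225.096100
action lengths: √(r_a1²−r_b1²) = 45.640069, √(r_a2²−r_b2²) = 42.521021
base pitch p_b = π·m·cos α = 13.750508
CR = (45.640069 + 42.521021 − 225.096100·sin 15.73804°)/13.750508 = 1.971283
contact ratio ≈ 1.9713

1.9713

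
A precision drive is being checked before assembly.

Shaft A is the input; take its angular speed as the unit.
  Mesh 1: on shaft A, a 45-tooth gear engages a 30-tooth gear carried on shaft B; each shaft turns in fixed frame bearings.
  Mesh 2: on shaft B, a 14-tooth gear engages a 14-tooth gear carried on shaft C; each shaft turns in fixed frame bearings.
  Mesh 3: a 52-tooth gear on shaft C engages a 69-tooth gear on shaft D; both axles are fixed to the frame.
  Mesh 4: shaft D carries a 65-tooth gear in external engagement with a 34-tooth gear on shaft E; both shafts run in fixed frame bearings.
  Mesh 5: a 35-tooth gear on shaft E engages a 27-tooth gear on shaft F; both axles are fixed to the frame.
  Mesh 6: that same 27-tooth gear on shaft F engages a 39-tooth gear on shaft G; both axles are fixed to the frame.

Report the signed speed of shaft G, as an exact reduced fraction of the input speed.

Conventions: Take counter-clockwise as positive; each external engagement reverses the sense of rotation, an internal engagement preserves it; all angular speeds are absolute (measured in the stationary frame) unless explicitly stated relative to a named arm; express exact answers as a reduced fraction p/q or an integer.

6-mesh fixed-axis compound train (all bearings frame-fixed)
mesh 1 [45T→30T]: |ω|/ω_in = 1×45/30 = 3/2, sense flips to −
mesh 2 [14T→14T]: |ω|/ω_in = (3/2)×14/14 = 3/2, sense flips to +
mesh 3 [52T→69T]: |ω|/ω_in = (3/2)×52/69 = 26/23, sense flips to −
mesh 4 [65T→34T]: |ω|/ω_in = (26/23)×65/34 = 845/391, sense flips to +
mesh 5 [35T→27T]: |ω|/ω_in = (845/391)×35/27 = 29575/10557, sense flips to −
mesh 6 [27T→39T]: |ω|/ω_in = (29575/10557)×27/39 = 2275/1173, sense flips to +
signed output speed (× input speed) = 2275/1173

2275/1173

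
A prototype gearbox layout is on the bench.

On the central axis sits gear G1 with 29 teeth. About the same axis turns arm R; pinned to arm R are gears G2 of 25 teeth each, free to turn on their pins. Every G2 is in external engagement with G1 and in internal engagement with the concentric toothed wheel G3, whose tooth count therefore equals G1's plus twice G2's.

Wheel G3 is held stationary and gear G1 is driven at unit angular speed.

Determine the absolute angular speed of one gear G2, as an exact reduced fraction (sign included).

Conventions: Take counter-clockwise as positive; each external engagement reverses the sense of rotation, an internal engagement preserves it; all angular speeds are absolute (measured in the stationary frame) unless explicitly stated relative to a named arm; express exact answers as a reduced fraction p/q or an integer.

-29/50

topology: planetary set — G1 29T / G2 25T / G3 79T, arm = carrier (Willis)
ring teeth: 29 + 2·25 = 79
29(ω_sun−ω_arm) = −79(ω_ring−ω_arm),  ω_ring = 0, ω_sun = 1
29(1−ω_arm) = −79(0−ω_arm)  ⇒  108·ω_arm = 29  ⇒  ω_arm = 29/108
sun–planet mesh: 29·(1−29/108) = −25·(ω_p−ω_arm)  ⇒  ω_p−ω_arm = -2291/2700
ω_p = 29/108 − 2291/2700 = -29/50
exact speed ratio = -29/50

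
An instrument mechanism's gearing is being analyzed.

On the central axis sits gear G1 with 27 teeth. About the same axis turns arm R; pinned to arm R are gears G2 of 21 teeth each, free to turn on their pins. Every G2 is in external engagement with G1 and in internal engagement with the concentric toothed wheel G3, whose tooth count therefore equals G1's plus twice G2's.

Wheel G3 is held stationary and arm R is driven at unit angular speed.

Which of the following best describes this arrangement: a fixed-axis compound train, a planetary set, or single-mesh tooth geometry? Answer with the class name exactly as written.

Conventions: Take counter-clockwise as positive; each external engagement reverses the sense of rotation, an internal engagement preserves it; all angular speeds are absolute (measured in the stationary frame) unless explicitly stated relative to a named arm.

planetary set

planetary set (27T centre, 21T on arm, 69T internal) — Willis relation
classification: planetary set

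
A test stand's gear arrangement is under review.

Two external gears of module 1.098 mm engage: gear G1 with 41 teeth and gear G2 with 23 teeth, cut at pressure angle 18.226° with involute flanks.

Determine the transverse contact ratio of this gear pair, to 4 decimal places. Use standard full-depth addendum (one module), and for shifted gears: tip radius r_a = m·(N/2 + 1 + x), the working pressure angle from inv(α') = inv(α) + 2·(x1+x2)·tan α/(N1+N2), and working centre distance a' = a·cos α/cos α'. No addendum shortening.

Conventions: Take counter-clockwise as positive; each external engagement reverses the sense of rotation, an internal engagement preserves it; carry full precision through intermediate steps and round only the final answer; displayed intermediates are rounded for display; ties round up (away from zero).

class = single-mesh tooth geometry [involute pair 41T × 23T, m = 1.098]
base radii: r_b1 = 21.379728, r_b2 = 11.993506
tip radii: r_a1 = 23.607000, r_a2 = 13.725000
no profile shift: α' = α, a' = a
action lengths: √(r_a1²−r_b1²) = 10.009878, √(r_a2²−r_b2²) = 6.673188
base pitch p_b = π·m·cos α = 3.276410
CR = (10.009878 + 6.673188 − 35.136000·sin 18.22600°)/3.276410 = 1.737793
contact ratio ≈ 1.7378

1.7378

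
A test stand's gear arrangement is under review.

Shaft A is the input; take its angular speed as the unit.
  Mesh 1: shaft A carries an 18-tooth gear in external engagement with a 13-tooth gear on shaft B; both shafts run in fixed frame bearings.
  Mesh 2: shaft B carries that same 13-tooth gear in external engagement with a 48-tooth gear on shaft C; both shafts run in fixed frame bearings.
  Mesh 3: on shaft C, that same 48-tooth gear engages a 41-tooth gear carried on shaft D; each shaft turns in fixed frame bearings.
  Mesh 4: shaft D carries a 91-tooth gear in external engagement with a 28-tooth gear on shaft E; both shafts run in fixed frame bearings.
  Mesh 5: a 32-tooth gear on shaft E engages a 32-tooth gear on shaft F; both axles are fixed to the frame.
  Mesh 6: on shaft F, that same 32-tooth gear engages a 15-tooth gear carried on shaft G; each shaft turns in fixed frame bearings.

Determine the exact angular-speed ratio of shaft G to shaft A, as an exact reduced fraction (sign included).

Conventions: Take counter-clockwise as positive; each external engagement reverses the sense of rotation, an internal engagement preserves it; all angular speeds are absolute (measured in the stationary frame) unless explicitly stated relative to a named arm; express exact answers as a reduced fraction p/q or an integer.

624/205

class = fixed-axis compound train [6 meshes; 6 ratios multiply, 6 sense flips]
mesh 1 [18T→13T]: running ratio 18/13, sense −
mesh 2 [13T→48T]: running ratio 3/8, sense +
mesh 3 [48T→41T]: running ratio 18/41, sense −
mesh 4 [91T→28T]: running ratio 117/82, sense +
mesh 5 [32T→32T]: running ratio 117/82, sense −
mesh 6 [32T→15T]: running ratio 624/205, sense +
ω_out/ω_in = 624/205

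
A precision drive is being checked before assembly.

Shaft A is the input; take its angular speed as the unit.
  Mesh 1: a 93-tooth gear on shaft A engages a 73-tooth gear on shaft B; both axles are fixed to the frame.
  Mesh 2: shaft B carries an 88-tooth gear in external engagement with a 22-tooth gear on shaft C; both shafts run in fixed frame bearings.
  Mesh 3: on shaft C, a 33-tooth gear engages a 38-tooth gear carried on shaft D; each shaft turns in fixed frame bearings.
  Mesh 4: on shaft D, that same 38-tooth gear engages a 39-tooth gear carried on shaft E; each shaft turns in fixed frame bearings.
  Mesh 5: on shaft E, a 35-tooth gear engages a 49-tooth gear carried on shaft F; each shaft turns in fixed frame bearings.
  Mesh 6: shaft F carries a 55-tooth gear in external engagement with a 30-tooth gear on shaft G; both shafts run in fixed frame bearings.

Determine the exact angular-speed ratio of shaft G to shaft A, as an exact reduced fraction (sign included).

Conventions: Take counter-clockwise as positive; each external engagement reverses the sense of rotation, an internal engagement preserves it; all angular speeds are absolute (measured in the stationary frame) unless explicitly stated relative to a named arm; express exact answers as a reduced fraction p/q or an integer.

class = fixed-axis compound train [6 meshes; 6 ratios multiply, 6 sense flips]
mesh 1 [93T→73T]: running ratio 93/73, sense −
mesh 2 [88T→22T]: running ratio 372/73, sense +
mesh 3 [33T→38T]: running ratio 6138/1387, sense −
mesh 4 [38T→39T]: running ratio 4092/949, sense +
mesh 5 [35T→49T]: running ratio 20460/6643, sense −
mesh 6 [55T→30T]: running ratio 37510/6643, sense +
ω_out/ω_in = 37510/6643

37510/6643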